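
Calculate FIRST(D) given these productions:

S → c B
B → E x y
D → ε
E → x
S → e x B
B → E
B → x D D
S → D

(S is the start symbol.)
{ ε }

To compute FIRST(D), examine every production with D on the left-hand side, reading each right-hand side left to right until a non-nullable symbol is reached.

From D → ε:
  - ε-production, so ε ∈ FIRST(D)

Collecting: FIRST(D) = { ε }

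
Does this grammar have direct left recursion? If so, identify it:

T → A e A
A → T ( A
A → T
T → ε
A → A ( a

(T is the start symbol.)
Yes, A is left-recursive

Direct left recursion occurs when N → N α for some non-terminal N (the right-hand side begins with the left-hand side itself).

T → A e A: starts with A
A → T ( A: starts with T
A → T: starts with T
T → ε: starts with ε
A → A ( a: LEFT RECURSIVE (starts with A)

The grammar has direct left recursion on: A.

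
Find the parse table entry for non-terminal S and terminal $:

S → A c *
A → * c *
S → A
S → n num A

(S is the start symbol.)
Empty (error entry)

To find M[S, $], we find productions for S where $ is in the predict set (PREDICT(N → α) = (FIRST(α) \ {ε}) ∪ (FOLLOW(N) if α ⇒* ε)).

Relevant sets:
  FIRST(A) = { '*' }

S → A c *: PREDICT = { '*' }
S → A: PREDICT = { '*' }
S → n num A: PREDICT = { 'n' }

M[S, $] is empty (no production applies)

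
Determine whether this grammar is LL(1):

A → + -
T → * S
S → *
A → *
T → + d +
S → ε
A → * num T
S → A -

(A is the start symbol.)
No. Predict set conflict for A: { '*' }

A grammar is LL(1) if for each non-terminal N with multiple productions, the predict sets of those productions are pairwise disjoint, where PREDICT(N → α) = (FIRST(α) \ {ε}) ∪ (FOLLOW(N) if α ⇒* ε).

Relevant sets:
  FIRST(A) = { '*', '+' }
  FOLLOW(S) = { $, '-' }

For A:
  PREDICT(A → '+' '-') = { '+' }
  PREDICT(A → '*') = { '*' }
  PREDICT(A → '*' num T) = { '*' }
For T:
  PREDICT(T → '*' S) = { '*' }
  PREDICT(T → '+' d '+') = { '+' }
For S:
  PREDICT(S → '*') = { '*' }
  PREDICT(S → ε) = { $, '-' }
  PREDICT(S → A '-') = { '*', '+' }

Conflict found: Predict set conflict for A: { '*' }
The grammar is NOT LL(1).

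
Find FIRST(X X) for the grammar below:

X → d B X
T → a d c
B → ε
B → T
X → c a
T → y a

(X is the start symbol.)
FIRST sets of the non-terminals involved (from the grammar, by fixed-point iteration):
  FIRST(X) = { 'c', 'd' }

To compute FIRST(X X), process the symbols left to right:
Symbol X is a non-terminal. Add FIRST(X) \ {ε} = { 'c', 'd' }
X is not nullable (ε ∉ FIRST(X)), so stop here.
FIRST(X X) = { 'c', 'd' }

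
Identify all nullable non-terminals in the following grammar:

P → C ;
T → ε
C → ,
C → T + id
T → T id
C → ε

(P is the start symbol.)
{ 'C', 'T' }

A non-terminal is nullable if it can derive ε (the empty string): either it has an ε-production, or it has a production whose right-hand side consists entirely of nullable non-terminals.

ε-productions: T → ε, C → ε
So T, C are immediately nullable.
No further non-terminal can be added: every production for the remaining non-terminals contains a terminal or a non-nullable non-terminal.
Nullable = { 'C', 'T' }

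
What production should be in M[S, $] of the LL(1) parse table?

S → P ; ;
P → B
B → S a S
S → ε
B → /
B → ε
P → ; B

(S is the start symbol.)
To find M[S, $], we find productions for S where $ is in the predict set (PREDICT(N → α) = (FIRST(α) \ {ε}) ∪ (FOLLOW(N) if α ⇒* ε)).

Relevant sets:
  FIRST(P) = { '/', ';', 'a', ε }
  FOLLOW(S) = { $, ';', 'a' }

S → P ; ;: PREDICT = { '/', ';', 'a' }
S → ε: PREDICT = { $, ';', 'a' }
  $ is in predict set, so this production goes in M[S, $]

M[S, $] = S → ε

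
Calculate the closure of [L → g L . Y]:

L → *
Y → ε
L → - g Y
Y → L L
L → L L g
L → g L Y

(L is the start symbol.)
{ [L → . *], [L → . - g Y], [L → . L L g], [L → . g L Y], [L → g L . Y], [Y → . L L], [Y → .] }

Start with: [L → g L . Y]
  [L → g L . Y] has the dot before Y: add [Y → .], [Y → . L L]
  [Y → . L L] has the dot before L: add [L → . *], [L → . - g Y], [L → . L L g], [L → . g L Y]
No further items can be added.

CLOSURE = { [L → . *], [L → . - g Y], [L → . L L g], [L → . g L Y], [L → g L . Y], [Y → . L L], [Y → .] }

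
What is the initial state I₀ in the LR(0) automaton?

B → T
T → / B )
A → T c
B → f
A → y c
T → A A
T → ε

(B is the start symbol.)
{ [A → . T c], [A → . y c], [B → . T], [B → . f], [B' → . B], [T → . / B )], [T → . A A], [T → .] }

First, augment the grammar with B' → B
I₀ = CLOSURE({ [B' → . B] }):
  [B' → . B] has the dot before B: add [B → . T], [B → . f]
  [B → . T] has the dot before T: add [T → . / B )], [T → . A A], [T → .]
  [T → . A A] has the dot before A: add [A → . T c], [A → . y c]
No further items can be added.

I₀ = { [A → . T c], [A → . y c], [B → . T], [B → . f], [B' → . B], [T → . / B )], [T → . A A], [T → .] }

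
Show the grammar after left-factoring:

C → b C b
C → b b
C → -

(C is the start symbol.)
Left-factoring transforms A → αβ₁ | αβ₂ into A → αA' and A' → β₁ | β₂
(α is the longest common prefix among the alternatives). Repeat until
no nonterminal has two alternatives with a common prefix.

Round 1: C has alternatives sharing prefix 'b'. Introduce C': C → b C'
  Add: C' → C b
  Add: C' → b

No remaining common prefixes — done.

Resulting grammar:
C → b C'
C' → C b
C' → b
C → -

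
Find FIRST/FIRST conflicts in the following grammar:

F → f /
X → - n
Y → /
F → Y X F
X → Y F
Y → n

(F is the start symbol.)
No FIRST/FIRST conflicts.

FIRST sets of the non-terminals at (or reachable through a nullable prefix from) the front of some alternative:
  FIRST(Y) = { '/', 'n' }

Productions for F:
  F → f /: FIRST = { 'f' }
  F → Y X F: FIRST = { '/', 'n' }
Productions for X:
  X → - n: FIRST = { '-' }
  X → Y F: FIRST = { '/', 'n' }
Productions for Y:
  Y → /: FIRST = { '/' }
  Y → n: FIRST = { 'n' }

All alternatives of each non-terminal have pairwise disjoint FIRST sets.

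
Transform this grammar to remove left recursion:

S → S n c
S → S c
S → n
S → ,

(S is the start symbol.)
S is directly left-recursive. The standard transformation for
  A → A α₁ | ... | A α_m | β₁ | ... | β_n
is
  A  → β₁ A' | ... | β_n A'
  A' → α₁ A' | ... | α_m A' | ε

S → n becomes S → n S'
S → , becomes S → , S'
S → S n c becomes S' → n c S'
S → S c becomes S' → c S'
Add S' → ε

Resulting grammar:
S → n S'
S → , S'
S' → n c S'
S' → c S'
S' → ε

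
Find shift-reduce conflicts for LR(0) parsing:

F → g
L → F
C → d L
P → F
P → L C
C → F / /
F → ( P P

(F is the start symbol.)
Augment with F' → F and build the canonical LR(0) collection (I0 = CLOSURE({[F' → . F]}), then GOTO on every symbol after a dot until no new states appear). It has 15 states:
  I0: { [F → . ( P P], [F → . g], [F' → . F] }  — shift
  I1: { [F → ( . P P], [F → . ( P P], [F → . g], [L → . F], [P → . F], [P → . L C] }  — shift
  I2: { [F' → F .] }  — accept
  I3: { [F → g .] }  — reduce
  I4: { [L → F .], [P → F .] }  — 2 reduces
  I5: { [C → . F / /], [C → . d L], [F → . ( P P], [F → . g], [P → L . C] }  — shift
  I6: { [F → ( P . P], [F → . ( P P], [F → . g], [L → . F], [P → . F], [P → . L C] }  — shift
  I7: { [F → ( P P .] }  — reduce
  I8: { [P → L C .] }  — reduce
  I9: { [C → F . / /] }  — shift
  I10: { [C → d . L], [F → . ( P P], [F → . g], [L → . F] }  — shift
  I11: { [L → F .] }  — reduce
  I12: { [C → d L .] }  — reduce
  I13: { [C → F / . /] }  — shift
  I14: { [C → F / / .] }  — reduce

No state contains both a complete item and a shift item.

Answer: No shift-reduce conflicts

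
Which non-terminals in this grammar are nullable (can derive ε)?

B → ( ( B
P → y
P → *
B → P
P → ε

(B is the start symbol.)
{ 'B', 'P' }

ε-productions: P → ε
So P is immediately nullable.
B → P: every symbol on the right is nullable, so B is nullable too.
Every non-terminal is now nullable.
Nullable = { 'B', 'P' }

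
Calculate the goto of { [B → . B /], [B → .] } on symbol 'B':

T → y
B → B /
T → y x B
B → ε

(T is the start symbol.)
{ [B → B . /] }

GOTO(I, 'B') = CLOSURE({ [A → αX.β] : [A → α.Xβ] ∈ I, X = 'B' })

Items with dot before 'B', with the dot advanced:
  [B → . B /] → [B → B . /]
Closure adds nothing (no advanced item has the dot before a non-terminal).

GOTO = { [B → B . /] }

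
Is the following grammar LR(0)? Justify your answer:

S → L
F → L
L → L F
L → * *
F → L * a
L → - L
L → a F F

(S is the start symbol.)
No. Shift-reduce conflict between [S → L .] and [L → . * *]

Augment with S' → S and build the canonical LR(0) collection (I0 = CLOSURE({[S' → . S]}), then GOTO on every symbol after a dot until no new states appear). It has 14 states:
  I0: { [L → . * *], [L → . - L], [L → . L F], [L → . a F F], [S → . L], [S' → . S] }  — shift
  I1: { [L → * . *] }  — shift
  I2: { [L → - . L], [L → . * *], [L → . - L], [L → . L F], [L → . a F F] }  — shift
  I3: { [F → . L * a], [F → . L], [L → . * *], [L → . - L], [L → . L F], [L → . a F F], [L → L . F], [S → L .] }  — shift, reduce
  I4: { [S' → S .] }  — accept
  I5: { [F → . L * a], [F → . L], [L → . * *], [L → . - L], [L → . L F], [L → . a F F], [L → a . F F] }  — shift
  I6: { [F → . L * a], [F → . L], [L → . * *], [L → . - L], [L → . L F], [L → . a F F], [L → a F . F] }  — shift
  I7: { [F → . L * a], [F → . L], [F → L . * a], [F → L .], [L → . * *], [L → . - L], [L → . L F], [L → . a F F], [L → L . F] }  — shift, reduce
  I8: { [F → L * . a], [L → * . *] }  — shift
  I9: { [L → L F .] }  — reduce
  I10: { [L → * * .] }  — reduce
  I11: { [F → L * a .] }  — reduce
  I12: { [L → a F F .] }  — reduce
  I13: { [F → . L * a], [F → . L], [L → - L .], [L → . * *], [L → . - L], [L → . L F], [L → . a F F], [L → L . F] }  — shift, reduce

Conflict in state I3:
  Shift-reduce conflict between [S → L .] and [L → . * *]
So the grammar is NOT LR(0).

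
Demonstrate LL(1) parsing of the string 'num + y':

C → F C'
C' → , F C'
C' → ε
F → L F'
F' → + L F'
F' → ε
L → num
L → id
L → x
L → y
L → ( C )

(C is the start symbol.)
LL(1) parsing maintains a stack (initially the start symbol over $) and the input. At each step: if the stack top is a terminal, match it against the current input token; if it is a non-terminal N, replace it with the RHS of M[N, lookahead] (the unique production whose predict set contains the lookahead).

Stack is shown with the top on the left.

Stack        Input      Action
------------------------------
C $          num + y $  output C → F C'
F C' $       num + y $  output F → L F'
L F' C' $    num + y $  output L → num
num F' C' $  num + y $  match 'num'
F' C' $      + y $      output F' → + L F'
+ L F' C' $  + y $      match '+'
L F' C' $    y $        output L → y
y F' C' $    y $        match 'y'
F' C' $      $          output F' → ε
C' $         $          output C' → ε
$            $          accept

The string is accepted.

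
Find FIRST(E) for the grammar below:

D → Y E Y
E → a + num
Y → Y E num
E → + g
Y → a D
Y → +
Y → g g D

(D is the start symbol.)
To compute FIRST(E), examine every production with E on the left-hand side, reading each right-hand side left to right until a non-nullable symbol is reached.

From E → a + num:
  - a is a terminal: add 'a' and stop
From E → + g:
  - '+' is a terminal: add '+' and stop

Collecting: FIRST(E) = { '+', 'a' }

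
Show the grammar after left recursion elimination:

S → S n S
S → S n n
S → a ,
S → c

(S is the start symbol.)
S is directly left-recursive. The standard transformation for
  A → A α₁ | ... | A α_m | β₁ | ... | β_n
is
  A  → β₁ A' | ... | β_n A'
  A' → α₁ A' | ... | α_m A' | ε

S → a , becomes S → a , S'
S → c becomes S → c S'
S → S n S becomes S' → n S S'
S → S n n becomes S' → n n S'
Add S' → ε

Resulting grammar:
S → a , S'
S → c S'
S' → n S S'
S' → n n S'
S' → ε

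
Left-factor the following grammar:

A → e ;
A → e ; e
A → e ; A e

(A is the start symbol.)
Left-factoring transforms A → αβ₁ | αβ₂ into A → αA' and A' → β₁ | β₂
(α is the longest common prefix among the alternatives). Repeat until
no nonterminal has two alternatives with a common prefix.

Round 1: A has alternatives sharing prefix 'e ;'. Introduce A': A → e ; A'
  Add: A' → ε
  Add: A' → e
  Add: A' → A e

No remaining common prefixes — done.

Resulting grammar:
A → e ; A'
A' → ε
A' → e
A' → A e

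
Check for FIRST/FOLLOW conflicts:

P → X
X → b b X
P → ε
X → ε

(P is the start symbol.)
Nullable non-terminals: P, X.
FIRST sets used below: FIRST(X) = { 'b', ε }

P: nullable alternative(s) P → X, P → ε; FOLLOW(P) = { $ }
  P → X: FIRST \ {ε} = { 'b' } — disjoint from FOLLOW(P)
  P → ε: FIRST \ {ε} = { } — disjoint from FOLLOW(P)

X: nullable alternative(s) X → ε; FOLLOW(X) = { $ }
  X → b b X: FIRST \ {ε} = { 'b' } — disjoint from FOLLOW(X)
  X → ε: FIRST \ {ε} = { } — this is the only nullable alternative, skip

No FIRST/FOLLOW conflicts found.

Answer: No FIRST/FOLLOW conflicts.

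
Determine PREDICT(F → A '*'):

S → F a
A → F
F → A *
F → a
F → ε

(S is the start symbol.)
PREDICT(F → A '*') = (FIRST(RHS) \ {ε}) ∪ (FOLLOW(F) if ε ∈ FIRST(RHS), i.e. RHS ⇒* ε)
FIRST(A) = { '*', 'a', ε }
FIRST(A '*') = { '*', 'a' }
ε ∉ FIRST(A '*'), so FOLLOW(F) is not added.
PREDICT(F → A '*') = { '*', 'a' }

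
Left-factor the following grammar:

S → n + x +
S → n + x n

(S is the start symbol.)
Left-factoring transforms A → αβ₁ | αβ₂ into A → αA' and A' → β₁ | β₂
(α is the longest common prefix among the alternatives). Repeat until
no nonterminal has two alternatives with a common prefix.

Round 1: S has alternatives sharing prefix 'n + x'. Introduce S': S → n + x S'
  Add: S' → +
  Add: S' → n

No remaining common prefixes — done.

Resulting grammar:
S → n + x S'
S' → +
S' → n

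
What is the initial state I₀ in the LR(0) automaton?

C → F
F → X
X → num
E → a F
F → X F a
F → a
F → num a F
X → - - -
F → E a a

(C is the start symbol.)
{ [C → . F], [C' → . C], [E → . a F], [F → . E a a], [F → . X F a], [F → . X], [F → . a], [F → . num a F], [X → . - - -], [X → . num] }

First, augment the grammar with C' → C
I₀ = CLOSURE({ [C' → . C] }):
  [C' → . C] has the dot before C: add [C → . F]
  [C → . F] has the dot before F: add [F → . X], [F → . X F a], [F → . a], [F → . num a F], [F → . E a a]
  [F → . X] has the dot before X: add [X → . num], [X → . - - -]
  [F → . E a a] has the dot before E: add [E → . a F]
No further items can be added.

I₀ = { [C → . F], [C' → . C], [E → . a F], [F → . E a a], [F → . X F a], [F → . X], [F → . a], [F → . num a F], [X → . - - -], [X → . num] }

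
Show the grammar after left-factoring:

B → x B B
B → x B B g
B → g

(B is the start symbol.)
Left-factoring transforms A → αβ₁ | αβ₂ into A → αA' and A' → β₁ | β₂
(α is the longest common prefix among the alternatives). Repeat until
no nonterminal has two alternatives with a common prefix.

Round 1: B has alternatives sharing prefix 'x B B'. Introduce B': B → x B B B'
  Add: B' → ε
  Add: B' → g

No remaining common prefixes — done.

Resulting grammar:
B → x B B B'
B' → ε
B' → g
B → g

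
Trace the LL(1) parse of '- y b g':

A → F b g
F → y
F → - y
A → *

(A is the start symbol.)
LL(1) parsing maintains a stack (initially the start symbol over $) and the input. At each step: if the stack top is a terminal, match it against the current input token; if it is a non-terminal N, replace it with the RHS of M[N, lookahead] (the unique production whose predict set contains the lookahead).

Stack is shown with the top on the left.

Stack      Input      Action
----------------------------
A $        - y b g $  output A → F b g
F b g $    - y b g $  output F → - y
- y b g $  - y b g $  match '-'
y b g $    y b g $    match 'y'
b g $      b g $      match 'b'
g $        g $        match 'g'
$          $          accept

The string is accepted.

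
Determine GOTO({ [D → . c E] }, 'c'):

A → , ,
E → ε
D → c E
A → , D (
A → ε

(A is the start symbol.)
GOTO(I, 'c') = CLOSURE({ [A → αX.β] : [A → α.Xβ] ∈ I, X = 'c' })

Items with dot before 'c', with the dot advanced:
  [D → . c E] → [D → c . E]
Closure of the advanced items:
  [D → c . E] has the dot before E: add [E → .]

GOTO = { [D → c . E], [E → .] }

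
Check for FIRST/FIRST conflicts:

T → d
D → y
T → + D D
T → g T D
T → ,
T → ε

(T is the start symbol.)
No FIRST/FIRST conflicts.

A FIRST/FIRST conflict occurs when two productions N → α and N → β for the same non-terminal have FIRST(α) ∩ FIRST(β) ≠ ∅ (with ε ∈ FIRST of a nullable right-hand side, so two nullable alternatives also conflict).

Productions for T:
  T → d: FIRST = { 'd' }
  T → + D D: FIRST = { '+' }
  T → g T D: FIRST = { 'g' }
  T → ,: FIRST = { ',' }
  T → ε: FIRST = { ε }
D has only one production, so no FIRST/FIRST conflict is possible there.

All alternatives of each non-terminal have pairwise disjoint FIRST sets.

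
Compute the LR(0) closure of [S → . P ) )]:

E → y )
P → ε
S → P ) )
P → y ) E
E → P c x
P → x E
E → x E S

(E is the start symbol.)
Start with: [S → . P ) )]
  [S → . P ) )] has the dot before P: add [P → .], [P → . y ) E], [P → . x E]
No further items can be added.

CLOSURE = { [P → . x E], [P → . y ) E], [P → .], [S → . P ) )] }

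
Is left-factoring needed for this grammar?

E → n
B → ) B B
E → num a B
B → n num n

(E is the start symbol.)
No, left-factoring is not needed

Left-factoring is needed when two productions for the same non-terminal
share a common prefix on the right-hand side.

Productions for E:
  E → n
  E → num a B
Productions for B:
  B → ) B B
  B → n num n

No common prefixes found.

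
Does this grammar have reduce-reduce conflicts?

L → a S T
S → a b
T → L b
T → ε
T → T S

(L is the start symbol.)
No reduce-reduce conflicts

A reduce-reduce conflict occurs when an LR(0) state has two complete items [A → α .] and [B → β .] — both call for a reduction, and with no lookahead the parser cannot choose between them.

Augment with L' → L and build the canonical LR(0) collection (I0 = CLOSURE({[L' → . L]}), then GOTO on every symbol after a dot until no new states appear). It has 10 states:
  I0: { [L → . a S T], [L' → . L] }  — shift
  I1: { [L' → L .] }  — accept
  I2: { [L → a . S T], [S → . a b] }  — shift
  I3: { [L → . a S T], [L → a S . T], [T → . L b], [T → . T S], [T → .] }  — shift, reduce
  I4: { [S → a . b] }  — shift
  I5: { [S → a b .] }  — reduce
  I6: { [T → L . b] }  — shift
  I7: { [L → a S T .], [S → . a b], [T → T . S] }  — shift, reduce
  I8: { [T → T S .] }  — reduce
  I9: { [T → L b .] }  — reduce

No state contains more than one complete item.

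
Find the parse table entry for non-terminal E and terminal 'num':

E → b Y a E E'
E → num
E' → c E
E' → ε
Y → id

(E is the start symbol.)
To find M[E, 'num'], we find productions for E where 'num' is in the predict set (PREDICT(N → α) = (FIRST(α) \ {ε}) ∪ (FOLLOW(N) if α ⇒* ε)).

E → b Y a E E': PREDICT = { 'b' }
E → num: PREDICT = { 'num' }
  'num' is in predict set, so this production goes in M[E, 'num']

M[E, 'num'] = E → num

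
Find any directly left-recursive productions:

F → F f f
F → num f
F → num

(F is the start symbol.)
Yes, F is left-recursive

F → F f f: LEFT RECURSIVE (starts with F)
F → num f: starts with num
F → num: starts with num

The grammar has direct left recursion on: F.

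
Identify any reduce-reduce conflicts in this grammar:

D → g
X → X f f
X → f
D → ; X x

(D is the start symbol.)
Augment with D' → D and build the canonical LR(0) collection (I0 = CLOSURE({[D' → . D]}), then GOTO on every symbol after a dot until no new states appear). It has 9 states:
  I0: { [D → . ; X x], [D → . g], [D' → . D] }  — shift
  I1: { [D → ; . X x], [X → . X f f], [X → . f] }  — shift
  I2: { [D' → D .] }  — accept
  I3: { [D → g .] }  — reduce
  I4: { [D → ; X . x], [X → X . f f] }  — shift
  I5: { [X → f .] }  — reduce
  I6: { [X → X f . f] }  — shift
  I7: { [D → ; X x .] }  — reduce
  I8: { [X → X f f .] }  — reduce

No state contains more than one complete item.

Answer: No reduce-reduce conflicts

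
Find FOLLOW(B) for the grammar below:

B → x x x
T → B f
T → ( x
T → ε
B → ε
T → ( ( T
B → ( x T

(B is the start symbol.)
{ $, 'f' }

B is the start symbol, so $ ∈ FOLLOW(B).
In T → B f: B is followed by f, add FIRST(f) \ {ε} = { 'f' }

Taking the union: FOLLOW(B) = { $, 'f' }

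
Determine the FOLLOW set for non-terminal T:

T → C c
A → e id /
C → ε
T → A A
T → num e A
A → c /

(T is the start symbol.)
T is the start symbol, so $ ∈ FOLLOW(T).
T does not occur on any right-hand side.

Taking the union: FOLLOW(T) = { $ }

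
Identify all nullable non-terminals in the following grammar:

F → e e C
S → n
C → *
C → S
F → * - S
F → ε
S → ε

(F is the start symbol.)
A non-terminal is nullable if it can derive ε (the empty string): either it has an ε-production, or it has a production whose right-hand side consists entirely of nullable non-terminals.

ε-productions: F → ε, S → ε
So F, S are immediately nullable.
C → S: every symbol on the right is nullable, so C is nullable too.
Every non-terminal is now nullable.
Nullable = { 'C', 'F', 'S' }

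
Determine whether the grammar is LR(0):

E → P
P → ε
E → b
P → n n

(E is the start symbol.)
Augment with E' → E and build the canonical LR(0) collection (I0 = CLOSURE({[E' → . E]}), then GOTO on every symbol after a dot until no new states appear). It has 6 states:
  I0: { [E → . P], [E → . b], [E' → . E], [P → . n n], [P → .] }  — shift, reduce
  I1: { [E' → E .] }  — accept
  I2: { [E → P .] }  — reduce
  I3: { [E → b .] }  — reduce
  I4: { [P → n . n] }  — shift
  I5: { [P → n n .] }  — reduce

Conflict in state I0:
  Shift-reduce conflict between [P → .] and [E → . b]
So the grammar is NOT LR(0).

Answer: No. Shift-reduce conflict between [P → .] and [E → . b]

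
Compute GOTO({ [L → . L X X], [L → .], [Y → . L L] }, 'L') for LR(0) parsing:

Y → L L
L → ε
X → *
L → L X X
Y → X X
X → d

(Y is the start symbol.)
{ [L → . L X X], [L → .], [L → L . X X], [X → . *], [X → . d], [Y → L . L] }

GOTO(I, 'L') = CLOSURE({ [A → αX.β] : [A → α.Xβ] ∈ I, X = 'L' })

Items with dot before 'L', with the dot advanced:
  [L → . L X X] → [L → L . X X]
  [Y → . L L] → [Y → L . L]
Closure of the advanced items:
  [L → L . X X] has the dot before X: add [X → . *], [X → . d]
  [Y → L . L] has the dot before L: add [L → .], [L → . L X X]

GOTO = { [L → . L X X], [L → .], [L → L . X X], [X → . *], [X → . d], [Y → L . L] }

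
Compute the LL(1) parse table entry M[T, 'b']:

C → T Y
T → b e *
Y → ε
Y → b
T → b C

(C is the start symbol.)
T → b e *, T → b C

To find M[T, 'b'], we find productions for T where 'b' is in the predict set (PREDICT(N → α) = (FIRST(α) \ {ε}) ∪ (FOLLOW(N) if α ⇒* ε)).

T → b e *: PREDICT = { 'b' }
  'b' is in predict set, so this production goes in M[T, 'b']
T → b C: PREDICT = { 'b' }
  'b' is in predict set, so this production goes in M[T, 'b']

M[T, 'b'] = T → b e *, T → b C  (a multiply-defined cell — the grammar is not LL(1))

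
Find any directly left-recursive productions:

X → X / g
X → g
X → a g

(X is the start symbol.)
Yes, X is left-recursive

Direct left recursion occurs when N → N α for some non-terminal N (the right-hand side begins with the left-hand side itself).

X → X / g: LEFT RECURSIVE (starts with X)
X → g: starts with g
X → a g: starts with a

The grammar has direct left recursion on: X.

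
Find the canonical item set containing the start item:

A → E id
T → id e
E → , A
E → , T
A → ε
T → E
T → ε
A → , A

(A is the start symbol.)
First, augment the grammar with A' → A
I₀ = CLOSURE({ [A' → . A] }):
  [A' → . A] has the dot before A: add [A → . E id], [A → .], [A → . , A]
  [A → . E id] has the dot before E: add [E → . , A], [E → . , T]
No further items can be added.

I₀ = { [A → . , A], [A → . E id], [A → .], [A' → . A], [E → . , A], [E → . , T] }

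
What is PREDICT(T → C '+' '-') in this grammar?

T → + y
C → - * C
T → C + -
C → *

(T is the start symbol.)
PREDICT(T → C '+' '-') = (FIRST(RHS) \ {ε}) ∪ (FOLLOW(T) if ε ∈ FIRST(RHS), i.e. RHS ⇒* ε)
FIRST(C) = { '*', '-' }
FIRST(C '+' '-') = { '*', '-' }
ε ∉ FIRST(C '+' '-'), so FOLLOW(T) is not added.
PREDICT(T → C '+' '-') = { '*', '-' }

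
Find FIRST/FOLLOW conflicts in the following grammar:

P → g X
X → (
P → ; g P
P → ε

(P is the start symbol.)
No FIRST/FOLLOW conflicts.

A FIRST/FOLLOW conflict occurs when a non-terminal N has a nullable alternative N → β (β ⇒* ε) and another alternative N → α with FIRST(α) ∩ FOLLOW(N) ≠ ∅: on such a lookahead the parser cannot decide between expanding α and letting N vanish via β.

Nullable non-terminals: P.

P: nullable alternative(s) P → ε; FOLLOW(P) = { $ }
  P → g X: FIRST \ {ε} = { 'g' } — disjoint from FOLLOW(P)
  P → ; g P: FIRST \ {ε} = { ';' } — disjoint from FOLLOW(P)
  P → ε: FIRST \ {ε} = { } — this is the only nullable alternative, skip

X has no nullable alternative, so no FIRST/FOLLOW check is needed there.

No FIRST/FOLLOW conflicts found.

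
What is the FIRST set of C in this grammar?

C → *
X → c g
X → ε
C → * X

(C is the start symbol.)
{ '*' }

From C → *:
  - '*' is a terminal: add '*' and stop
From C → * X:
  - '*' is a terminal: add '*' and stop

Collecting: FIRST(C) = { '*' }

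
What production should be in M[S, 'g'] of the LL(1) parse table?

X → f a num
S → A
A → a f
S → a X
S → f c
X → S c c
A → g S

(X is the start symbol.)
S → A

To find M[S, 'g'], we find productions for S where 'g' is in the predict set (PREDICT(N → α) = (FIRST(α) \ {ε}) ∪ (FOLLOW(N) if α ⇒* ε)).

Relevant sets:
  FIRST(A) = { 'a', 'g' }

S → A: PREDICT = { 'a', 'g' }
  'g' is in predict set, so this production goes in M[S, 'g']
S → a X: PREDICT = { 'a' }
S → f c: PREDICT = { 'f' }

M[S, 'g'] = S → A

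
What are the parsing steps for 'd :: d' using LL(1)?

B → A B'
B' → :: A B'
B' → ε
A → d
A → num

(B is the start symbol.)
LL(1) parsing maintains a stack (initially the start symbol over $) and the input. At each step: if the stack top is a terminal, match it against the current input token; if it is a non-terminal N, replace it with the RHS of M[N, lookahead] (the unique production whose predict set contains the lookahead).

Stack is shown with the top on the left.

Stack      Input     Action
---------------------------
B $        d :: d $  output B → A B'
A B' $     d :: d $  output A → d
d B' $     d :: d $  match 'd'
B' $       :: d $    output B' → :: A B'
:: A B' $  :: d $    match '::'
A B' $     d $       output A → d
d B' $     d $       match 'd'
B' $       $         output B' → ε
$          $         accept

The string is accepted.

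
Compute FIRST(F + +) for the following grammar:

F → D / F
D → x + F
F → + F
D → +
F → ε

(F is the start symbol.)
{ '+', 'x' }

FIRST sets of the non-terminals involved (from the grammar, by fixed-point iteration):
  FIRST(F) = { '+', 'x', ε }

To compute FIRST(F + +), process the symbols left to right:
Symbol F is a non-terminal. Add FIRST(F) \ {ε} = { '+', 'x' }
F is nullable (ε ∈ FIRST(F)), continue to the next symbol.
Symbol + is a terminal. Add '+' and stop.
FIRST(F + +) = { '+', 'x' }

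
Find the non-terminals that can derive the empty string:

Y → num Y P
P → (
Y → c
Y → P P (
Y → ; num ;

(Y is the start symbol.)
None

There are no ε-productions, so no non-terminal can derive ε.
No non-terminals are nullable.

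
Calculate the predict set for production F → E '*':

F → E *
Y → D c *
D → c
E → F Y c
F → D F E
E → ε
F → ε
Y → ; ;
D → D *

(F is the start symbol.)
PREDICT(F → E '*') = (FIRST(RHS) \ {ε}) ∪ (FOLLOW(F) if ε ∈ FIRST(RHS), i.e. RHS ⇒* ε)
FIRST(E) = { '*', ';', 'c', ε }
FIRST(E '*') = { '*', ';', 'c' }
ε ∉ FIRST(E '*'), so FOLLOW(F) is not added.
PREDICT(F → E '*') = { '*', ';', 'c' }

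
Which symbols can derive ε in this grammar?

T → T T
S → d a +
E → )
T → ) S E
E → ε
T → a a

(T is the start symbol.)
{ 'E' }

ε-productions: E → ε
So E is immediately nullable.
No further non-terminal can be added: every production for the remaining non-terminals contains a terminal or a non-nullable non-terminal.
Nullable = { 'E' }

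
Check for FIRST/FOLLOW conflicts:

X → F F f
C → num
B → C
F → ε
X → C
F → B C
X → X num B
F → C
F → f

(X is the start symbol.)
Yes. F → B C with FOLLOW(F) on { 'num' }; F → C with FOLLOW(F) on { 'num' }; F → f with FOLLOW(F) on { 'f' }

A FIRST/FOLLOW conflict occurs when a non-terminal N has a nullable alternative N → β (β ⇒* ε) and another alternative N → α with FIRST(α) ∩ FOLLOW(N) ≠ ∅: on such a lookahead the parser cannot decide between expanding α and letting N vanish via β.

Nullable non-terminals: F.
FIRST sets used below: FIRST(B) = { 'num' }, FIRST(C) = { 'num' }

F: nullable alternative(s) F → ε; FOLLOW(F) = { 'f', 'num' }
  F → ε: FIRST \ {ε} = { } — this is the only nullable alternative, skip
  F → B C: FIRST \ {ε} = { 'num' } — overlaps FOLLOW(F) on { 'num' }: CONFLICT
  F → C: FIRST \ {ε} = { 'num' } — overlaps FOLLOW(F) on { 'num' }: CONFLICT
  F → f: FIRST \ {ε} = { 'f' } — overlaps FOLLOW(F) on { 'f' }: CONFLICT

B, C, X have no nullable alternative, so no FIRST/FOLLOW check is needed there.

So the grammar has 3 FIRST/FOLLOW conflicts (marked CONFLICT above).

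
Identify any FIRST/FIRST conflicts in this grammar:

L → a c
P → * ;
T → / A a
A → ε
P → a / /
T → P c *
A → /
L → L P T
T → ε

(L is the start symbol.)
Yes. L → a c / L → L P T on { 'a' }

FIRST sets of the non-terminals at (or reachable through a nullable prefix from) the front of some alternative:
  FIRST(L) = { 'a' }
  FIRST(P) = { '*', 'a' }

Productions for L:
  L → a c: FIRST = { 'a' }
  L → L P T: FIRST = { 'a' }
Productions for P:
  P → * ;: FIRST = { '*' }
  P → a / /: FIRST = { 'a' }
Productions for T:
  T → / A a: FIRST = { '/' }
  T → P c *: FIRST = { '*', 'a' }
  T → ε: FIRST = { ε }
Productions for A:
  A → ε: FIRST = { ε }
  A → /: FIRST = { '/' }

Conflict for L: L → a c and L → L P T
  Overlap: { 'a' }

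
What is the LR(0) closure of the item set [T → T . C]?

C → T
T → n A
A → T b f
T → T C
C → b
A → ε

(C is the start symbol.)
Start with: [T → T . C]
  [T → T . C] has the dot before C: add [C → . T], [C → . b]
  [C → . T] has the dot before T: add [T → . n A], [T → . T C]
No further items can be added.

CLOSURE = { [C → . T], [C → . b], [T → . T C], [T → . n A], [T → T . C] }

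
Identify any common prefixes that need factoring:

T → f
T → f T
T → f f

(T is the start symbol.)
Left-factoring is needed when two productions for the same non-terminal
share a common prefix on the right-hand side.

Productions for T:
  T → f
  T → f T
  T → f f

Found common prefix 'f' in productions for T

Answer: Yes, T has productions with common prefix 'f'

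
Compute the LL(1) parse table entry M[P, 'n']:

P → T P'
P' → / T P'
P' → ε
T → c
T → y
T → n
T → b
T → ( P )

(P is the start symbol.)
To find M[P, 'n'], we find productions for P where 'n' is in the predict set (PREDICT(N → α) = (FIRST(α) \ {ε}) ∪ (FOLLOW(N) if α ⇒* ε)).

Relevant sets:
  FIRST(T) = { '(', 'b', 'c', 'n', 'y' }

P → T P': PREDICT = { '(', 'b', 'c', 'n', 'y' }
  'n' is in predict set, so this production goes in M[P, 'n']

M[P, 'n'] = P → T P'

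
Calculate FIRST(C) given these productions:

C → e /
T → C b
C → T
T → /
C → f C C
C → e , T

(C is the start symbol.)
FIRST sets of the other non-terminals involved (by the same procedure, iterated to a fixed point):
  FIRST(T) = { '/', 'e', 'f' }

From C → e /:
  - e is a terminal: add 'e' and stop
From C → T:
  - T is a non-terminal: add FIRST(T) \ {ε} = { '/', 'e', 'f' }
    T is not nullable, so stop
From C → f C C:
  - f is a terminal: add 'f' and stop
From C → e , T:
  - e is a terminal: add 'e' and stop

Collecting: FIRST(C) = { '/', 'e', 'f' }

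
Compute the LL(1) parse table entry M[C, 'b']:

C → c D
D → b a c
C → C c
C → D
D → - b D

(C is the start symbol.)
C → C c, C → D

To find M[C, 'b'], we find productions for C where 'b' is in the predict set (PREDICT(N → α) = (FIRST(α) \ {ε}) ∪ (FOLLOW(N) if α ⇒* ε)).

Relevant sets:
  FIRST(C) = { '-', 'b', 'c' }
  FIRST(D) = { '-', 'b' }

C → c D: PREDICT = { 'c' }
C → C c: PREDICT = { '-', 'b', 'c' }
  'b' is in predict set, so this production goes in M[C, 'b']
C → D: PREDICT = { '-', 'b' }
  'b' is in predict set, so this production goes in M[C, 'b']

M[C, 'b'] = C → C c, C → D  (a multiply-defined cell — the grammar is not LL(1))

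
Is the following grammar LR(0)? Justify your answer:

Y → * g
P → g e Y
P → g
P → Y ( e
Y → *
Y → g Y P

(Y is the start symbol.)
No. Shift-reduce conflict between [Y → * .] and [Y → * . g]

A grammar is LR(0) if no state in the canonical LR(0) collection has:
  - both a shift item (dot before a terminal) and a complete item (shift-reduce conflict), or
  - two or more complete items (reduce-reduce conflict; the accept item [Y' → Y .] counts as a complete item here).

Augment with Y' → Y and build the canonical LR(0) collection (I0 = CLOSURE({[Y' → . Y]}), then GOTO on every symbol after a dot until no new states appear). It has 13 states:
  I0: { [Y → . * g], [Y → . *], [Y → . g Y P], [Y' → . Y] }  — shift
  I1: { [Y → * . g], [Y → * .] }  — shift, reduce
  I2: { [Y' → Y .] }  — accept
  I3: { [Y → . * g], [Y → . *], [Y → . g Y P], [Y → g . Y P] }  — shift
  I4: { [P → . Y ( e], [P → . g e Y], [P → . g], [Y → . * g], [Y → . *], [Y → . g Y P], [Y → g Y . P] }  — shift
  I5: { [Y → g Y P .] }  — reduce
  I6: { [P → Y . ( e] }  — shift
  I7: { [P → g . e Y], [P → g .], [Y → . * g], [Y → . *], [Y → . g Y P], [Y → g . Y P] }  — shift, reduce
  I8: { [P → g e . Y], [Y → . * g], [Y → . *], [Y → . g Y P] }  — shift
  I9: { [P → g e Y .] }  — reduce
  I10: { [P → Y ( . e] }  — shift
  I11: { [P → Y ( e .] }  — reduce
  I12: { [Y → * g .] }  — reduce

Conflict in state I1:
  Shift-reduce conflict between [Y → * .] and [Y → * . g]
So the grammar is NOT LR(0).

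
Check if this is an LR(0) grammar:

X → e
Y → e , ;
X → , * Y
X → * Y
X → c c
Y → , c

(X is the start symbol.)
Yes, the grammar is LR(0)

A grammar is LR(0) if no state in the canonical LR(0) collection has:
  - both a shift item (dot before a terminal) and a complete item (shift-reduce conflict), or
  - two or more complete items (reduce-reduce conflict; the accept item [X' → X .] counts as a complete item here).

Augment with X' → X and build the canonical LR(0) collection (I0 = CLOSURE({[X' → . X]}), then GOTO on every symbol after a dot until no new states appear). It has 15 states:
  I0: { [X → . * Y], [X → . , * Y], [X → . c c], [X → . e], [X' → . X] }  — shift
  I1: { [X → * . Y], [Y → . , c], [Y → . e , ;] }  — shift
  I2: { [X → , . * Y] }  — shift
  I3: { [X' → X .] }  — accept
  I4: { [X → c . c] }  — shift
  I5: { [X → e .] }  — reduce
  I6: { [X → c c .] }  — reduce
  I7: { [X → , * . Y], [Y → . , c], [Y → . e , ;] }  — shift
  I8: { [Y → , . c] }  — shift
  I9: { [X → , * Y .] }  — reduce
  I10: { [Y → e . , ;] }  — shift
  I11: { [Y → e , . ;] }  — shift
  I12: { [Y → e , ; .] }  — reduce
  I13: { [Y → , c .] }  — reduce
  I14: { [X → * Y .] }  — reduce

Every state is either a pure shift/goto state or contains exactly one complete item and nothing to shift — no conflicts. The grammar is LR(0).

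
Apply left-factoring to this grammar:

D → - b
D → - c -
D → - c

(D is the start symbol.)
D → - D'
D' → b
D' → c D''
D'' → -
D'' → ε

Left-factoring transforms A → αβ₁ | αβ₂ into A → αA' and A' → β₁ | β₂
(α is the longest common prefix among the alternatives). Repeat until
no nonterminal has two alternatives with a common prefix.

Round 1: D has alternatives sharing prefix '-'. Introduce D': D → - D'
  Add: D' → b
  Add: D' → c -
  Add: D' → c

Round 2: D' has alternatives sharing prefix 'c'. Introduce D'': D' → c D''
  Add: D'' → -
  Add: D'' → ε

No remaining common prefixes — done.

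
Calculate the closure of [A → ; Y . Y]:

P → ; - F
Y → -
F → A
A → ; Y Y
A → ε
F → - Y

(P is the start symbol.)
To compute CLOSURE, for each item [A → α.Bβ] where B is a non-terminal, add [B → .γ] for all productions B → γ; repeat for the newly added items until nothing changes.

Start with: [A → ; Y . Y]
  [A → ; Y . Y] has the dot before Y: add [Y → . -]
No further items can be added.

CLOSURE = { [A → ; Y . Y], [Y → . -] }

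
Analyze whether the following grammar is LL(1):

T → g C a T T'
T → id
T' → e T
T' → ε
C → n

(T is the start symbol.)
Relevant sets:
  FOLLOW(T') = { $, 'e' }

For T:
  PREDICT(T → g C a T T') = { 'g' }
  PREDICT(T → id) = { 'id' }
For T':
  PREDICT(T' → e T) = { 'e' }
  PREDICT(T' → ε) = { $, 'e' }
C has a single production, so nothing to check there.

Conflict found: Predict set conflict for T': { 'e' }
The grammar is NOT LL(1).

Answer: No. Predict set conflict for T': { 'e' }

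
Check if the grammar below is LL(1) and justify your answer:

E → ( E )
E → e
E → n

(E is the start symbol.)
A grammar is LL(1) if for each non-terminal N with multiple productions, the predict sets of those productions are pairwise disjoint, where PREDICT(N → α) = (FIRST(α) \ {ε}) ∪ (FOLLOW(N) if α ⇒* ε).

For E:
  PREDICT(E → '(' E ')') = { '(' }
  PREDICT(E → e) = { 'e' }
  PREDICT(E → n) = { 'n' }

All predict sets are disjoint. The grammar IS LL(1).

Answer: Yes, the grammar is LL(1).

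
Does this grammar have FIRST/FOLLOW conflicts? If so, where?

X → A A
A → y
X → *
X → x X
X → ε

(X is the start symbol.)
Nullable non-terminals: X.
FIRST sets used below: FIRST(A) = { 'y' }

X: nullable alternative(s) X → ε; FOLLOW(X) = { $ }
  X → A A: FIRST \ {ε} = { 'y' } — disjoint from FOLLOW(X)
  X → *: FIRST \ {ε} = { '*' } — disjoint from FOLLOW(X)
  X → x X: FIRST \ {ε} = { 'x' } — disjoint from FOLLOW(X)
  X → ε: FIRST \ {ε} = { } — this is the only nullable alternative, skip

A has no nullable alternative, so no FIRST/FOLLOW check is needed there.

No FIRST/FOLLOW conflicts found.

Answer: No FIRST/FOLLOW conflicts.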